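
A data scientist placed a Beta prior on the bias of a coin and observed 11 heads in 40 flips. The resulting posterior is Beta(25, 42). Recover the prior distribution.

Beta is conjugate to the binomial likelihood: posterior = Beta(a+s, b+f).
So a = 25 − 11 = 14 and b = 42 − 29 = 13.

Beta(14, 13)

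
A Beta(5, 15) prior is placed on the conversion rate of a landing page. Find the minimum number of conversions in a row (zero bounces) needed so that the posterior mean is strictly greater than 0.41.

After k conversions and 0 bounces the posterior is Beta(5+k, 15), with mean (5+k)/(5+15+k).
Set (5+k)/(20+k) > 0.41 and solve: k > (0.41·20 − 5)/(1 − 0.41) = 5.424.
The smallest integer exceeding 5.424 is 6, and checking k=6: (11)/(26) = 0.4231 > 0.41.

k = 6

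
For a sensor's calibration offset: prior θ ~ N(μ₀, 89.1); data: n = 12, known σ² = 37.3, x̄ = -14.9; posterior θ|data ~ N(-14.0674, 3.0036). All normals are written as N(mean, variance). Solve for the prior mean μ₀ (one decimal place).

μ₀ = 9.8

With known observation variance, the Normal–Normal posterior has precision τ_n = τ₀ + n/σ² and mean μ_n = (τ₀μ₀ + (n/σ²)x̄)/τ_n.
Here τ₀ = 1/89.1 = 0.011223 and τ_data = 12/37.3 = 0.321716, so τ_n = 0.332939.
Rearranging for μ₀: μ₀ = (μ_n·τ_n − τ_data·x̄)/τ₀ = (-14.0674·0.332939 − 0.321716·-14.9) / 0.011223 = 0.109982/0.011223 ≈ 9.8.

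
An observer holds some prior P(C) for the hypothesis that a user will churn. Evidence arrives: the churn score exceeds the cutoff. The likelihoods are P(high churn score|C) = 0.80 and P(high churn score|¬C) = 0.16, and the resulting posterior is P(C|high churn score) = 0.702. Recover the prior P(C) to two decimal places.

P(C) = 0.32

In odds form, posterior odds = prior odds × likelihood ratio, so prior odds = posterior odds ÷ LR.
Posterior odds = 0.702/(1−0.702) = 2.3557. LR = 0.80/0.16 = 5.0000.
Prior odds = 2.3557/5.0000 = 0.4711, so P(C) = 0.4711/(1+0.4711) ≈ 0.32.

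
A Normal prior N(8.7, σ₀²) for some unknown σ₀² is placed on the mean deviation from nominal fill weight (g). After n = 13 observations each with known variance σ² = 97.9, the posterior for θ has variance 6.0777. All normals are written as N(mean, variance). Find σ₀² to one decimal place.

Posterior precision equals prior precision plus data precision: 1/σ_n² = 1/σ₀² + n/σ².
So 1/σ₀² = 1/6.0777 − 13/97.9 = 0.164536 − 0.132789 = 0.031747.
Hence σ₀² = 1/0.031747 ≈ 31.5.

σ₀² = 31.5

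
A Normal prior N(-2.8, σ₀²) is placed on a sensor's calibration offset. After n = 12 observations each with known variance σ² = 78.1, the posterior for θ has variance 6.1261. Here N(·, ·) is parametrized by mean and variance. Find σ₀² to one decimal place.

σ₀² = 104.3

Posterior precision equals prior precision plus data precision: 1/σ_n² = 1/σ₀² + n/σ².
So 1/σ₀² = 1/6.1261 − 12/78.1 = 0.163236 − 0.153649 = 0.009587.
Hence σ₀² = 1/0.009587 ≈ 104.3.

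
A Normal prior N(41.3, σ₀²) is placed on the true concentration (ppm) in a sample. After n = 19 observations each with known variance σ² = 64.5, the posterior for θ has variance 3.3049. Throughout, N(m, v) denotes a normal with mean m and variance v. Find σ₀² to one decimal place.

Posterior precision equals prior precision plus data precision: 1/σ_n² = 1/σ₀² + n/σ².
So 1/σ₀² = 1/3.3049 − 19/64.5 = 0.302581 − 0.294574 = 0.008007.
Hence σ₀² = 1/0.008007 ≈ 124.9.

σ₀² = 124.9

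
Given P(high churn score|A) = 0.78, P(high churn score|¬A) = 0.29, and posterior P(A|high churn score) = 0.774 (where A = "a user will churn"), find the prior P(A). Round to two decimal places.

In odds form, posterior odds = prior odds × likelihood ratio, so prior odds = posterior odds ÷ LR.
Posterior odds = 0.774/(1−0.774) = 3.4248. LR = 0.78/0.29 = 2.6897.
Prior odds = 3.4248/2.6897 = 1.2733, so P(A) = 1.2733/(1+1.2733) ≈ 0.56.

P(A) = 0.56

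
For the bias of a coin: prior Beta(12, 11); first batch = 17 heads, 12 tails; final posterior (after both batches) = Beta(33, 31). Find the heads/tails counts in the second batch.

Because Beta–binomial updating is additive in the counts, the combined data contributed (α_post−α_prior, β_post−β_prior) successes and failures.
Total across both batches: 33−12=21 heads, 31−11=20 tails.
Subtract the first batch: 21−17=4 heads and 20−12=8 tails.

4 heads and 8 tails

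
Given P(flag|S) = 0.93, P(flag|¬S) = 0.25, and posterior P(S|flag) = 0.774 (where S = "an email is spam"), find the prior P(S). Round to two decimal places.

Bayes' rule in odds form gives O(S|E) = O(S)·[P(E|S)/P(E|¬S)], hence O(S) = O(S|E)/LR.
Posterior odds = 0.774/(1−0.774) = 3.4248. LR = 0.93/0.25 = 3.7200.
Prior odds = 3.4248/3.7200 = 0.9206, so P(S) = 0.9206/(1+0.9206) ≈ 0.48.

P(S) = 0.48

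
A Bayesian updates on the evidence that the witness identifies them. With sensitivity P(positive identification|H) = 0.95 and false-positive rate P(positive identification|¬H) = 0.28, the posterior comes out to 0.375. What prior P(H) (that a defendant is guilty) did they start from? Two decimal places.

P(H) = 0.15

In odds form, posterior odds = prior odds × likelihood ratio, so prior odds = posterior odds ÷ LR.
Posterior odds = 0.375/(1−0.375) = 0.6000. LR = 0.95/0.28 = 3.3929.
Prior odds = 0.6000/3.3929 = 0.1768, so P(H) = 0.1768/(1+0.1768) ≈ 0.15.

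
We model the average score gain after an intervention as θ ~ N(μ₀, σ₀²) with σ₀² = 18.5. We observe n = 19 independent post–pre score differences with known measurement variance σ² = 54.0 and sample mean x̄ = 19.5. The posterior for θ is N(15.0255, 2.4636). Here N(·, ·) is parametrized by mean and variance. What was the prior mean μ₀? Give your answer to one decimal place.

With known observation variance, the Normal–Normal posterior has precision τ_n = τ₀ + n/σ² and mean μ_n = (τ₀μ₀ + (n/σ²)x̄)/τ_n.
Here τ₀ = 1/18.5 = 0.054054 and τ_data = 19/54.0 = 0.351852, so τ_n = 0.405906.
Rearranging for μ₀: μ₀ = (μ_n·τ_n − τ_data·x̄)/τ₀ = (15.0255·0.405906 − 0.351852·19.5) / 0.054054 = -0.762173/0.054054 ≈ -14.1.

μ₀ = -14.1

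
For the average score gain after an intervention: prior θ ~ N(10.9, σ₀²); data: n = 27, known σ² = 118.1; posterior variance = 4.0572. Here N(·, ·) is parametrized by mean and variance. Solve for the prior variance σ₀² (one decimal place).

σ₀² = 56.0

For the Normal–Normal model with known σ², precisions add: τ_n = τ₀ + n/σ².
So 1/σ₀² = 1/4.0572 − 27/118.1 = 0.246475 − 0.228620 = 0.017855.
Hence σ₀² = 1/0.017855 ≈ 56.0.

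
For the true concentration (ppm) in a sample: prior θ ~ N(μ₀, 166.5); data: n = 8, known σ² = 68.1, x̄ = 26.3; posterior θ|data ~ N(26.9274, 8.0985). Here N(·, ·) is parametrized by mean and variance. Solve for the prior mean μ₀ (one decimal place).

μ₀ = 39.2

With known observation variance, the Normal–Normal posterior has precision τ_n = τ₀ + n/σ² and mean μ_n = (τ₀μ₀ + (n/σ²)x̄)/τ_n.
Here τ₀ = 1/166.5 = 0.006006 and τ_data = 8/68.1 = 0.117474, so τ_n = 0.123480.
Rearranging for μ₀: μ₀ = (μ_n·τ_n − τ_data·x̄)/τ₀ = (26.9274·0.123480 − 0.117474·26.3) / 0.006006 = 0.235429/0.006006 ≈ 39.2.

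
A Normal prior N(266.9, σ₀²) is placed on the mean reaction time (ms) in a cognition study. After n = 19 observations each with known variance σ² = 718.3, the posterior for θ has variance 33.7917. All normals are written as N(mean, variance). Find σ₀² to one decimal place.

σ₀² = 318.3

Posterior precision equals prior precision plus data precision: 1/σ_n² = 1/σ₀² + n/σ².
So 1/σ₀² = 1/33.7917 − 19/718.3 = 0.029593 − 0.026451 = 0.003142.
Hence σ₀² = 1/0.003142 ≈ 318.3.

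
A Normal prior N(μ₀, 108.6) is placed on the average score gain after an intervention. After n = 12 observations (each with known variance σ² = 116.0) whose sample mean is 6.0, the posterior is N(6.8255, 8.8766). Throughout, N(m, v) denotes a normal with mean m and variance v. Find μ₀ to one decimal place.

The posterior mean is a precision-weighted average: μ_n = (τ₀μ₀ + τ_data·x̄)/(τ₀+τ_data), with τ₀=1/σ₀² and τ_data=n/σ².
Here τ₀ = 1/108.6 = 0.009208 and τ_data = 12/116.0 = 0.103448, so τ_n = 0.112656.
Rearranging for μ₀: μ₀ = (μ_n·τ_n − τ_data·x̄)/τ₀ = (6.8255·0.112656 − 0.103448·6.0) / 0.009208 = 0.148246/0.009208 ≈ 16.1.

μ₀ = 16.1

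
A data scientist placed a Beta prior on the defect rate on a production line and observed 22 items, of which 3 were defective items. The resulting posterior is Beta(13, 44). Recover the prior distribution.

A Beta(α, β) prior with s successes and f failures in binomial data gives a Beta(α+s, β+f) posterior.
Subtract the data counts: 13−3=10, 44−19=25.

Beta(10, 25)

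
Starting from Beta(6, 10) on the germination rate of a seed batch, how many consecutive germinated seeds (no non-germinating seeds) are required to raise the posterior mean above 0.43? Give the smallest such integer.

k = 2

After k germinated seeds and 0 non-germinating seeds the posterior is Beta(6+k, 10), with mean (6+k)/(6+10+k).
Set (6+k)/(16+k) > 0.43 and solve: k > (0.43·16 − 6)/(1 − 0.43) = 1.544.
The smallest integer exceeding 1.544 is 2, and checking k=2: (8)/(18) = 0.4444 > 0.43.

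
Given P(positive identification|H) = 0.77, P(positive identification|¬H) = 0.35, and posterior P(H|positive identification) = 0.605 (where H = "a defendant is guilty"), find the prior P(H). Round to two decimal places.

In odds form, posterior odds = prior odds × likelihood ratio, so prior odds = posterior odds ÷ LR.
Posterior odds = 0.605/(1−0.605) = 1.5316. LR = 0.77/0.35 = 2.2000.
Prior odds = 1.5316/2.2000 = 0.6962, so P(H) = 0.6962/(1+0.6962) ≈ 0.41.

P(H) = 0.41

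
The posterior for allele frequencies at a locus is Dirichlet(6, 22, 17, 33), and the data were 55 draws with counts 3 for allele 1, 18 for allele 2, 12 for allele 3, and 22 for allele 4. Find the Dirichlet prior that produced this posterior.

For a Dirichlet(α) prior with multinomial counts c, the posterior is Dirichlet(α + c) componentwise.
Subtract each count from the matching posterior parameter: 6−3=3, 22−18=4, 17−12=5, 33−22=11.

Dirichlet(3, 4, 5, 11)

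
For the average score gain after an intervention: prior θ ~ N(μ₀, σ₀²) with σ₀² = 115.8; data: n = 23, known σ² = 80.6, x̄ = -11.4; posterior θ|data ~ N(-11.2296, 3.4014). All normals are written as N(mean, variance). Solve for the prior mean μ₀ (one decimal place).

μ₀ = -5.6

The posterior mean is a precision-weighted average: μ_n = (τ₀μ₀ + τ_data·x̄)/(τ₀+τ_data), with τ₀=1/σ₀² and τ_data=n/σ².
Here τ₀ = 1/115.8 = 0.008636 and τ_data = 23/80.6 = 0.285360, so τ_n = 0.293996.
Rearranging for μ₀: μ₀ = (μ_n·τ_n − τ_data·x̄)/τ₀ = (-11.2296·0.293996 − 0.285360·-11.4) / 0.008636 = -0.048353/0.008636 ≈ -5.6.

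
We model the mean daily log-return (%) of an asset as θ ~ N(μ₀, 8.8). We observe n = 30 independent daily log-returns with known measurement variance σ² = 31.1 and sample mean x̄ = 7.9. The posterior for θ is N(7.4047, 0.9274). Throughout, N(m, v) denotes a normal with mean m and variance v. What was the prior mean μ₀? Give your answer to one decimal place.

μ₀ = 3.2

With known observation variance, the Normal–Normal posterior has precision τ_n = τ₀ + n/σ² and mean μ_n = (τ₀μ₀ + (n/σ²)x̄)/τ_n.
Here τ₀ = 1/8.8 = 0.113636 and τ_data = 30/31.1 = 0.964630, so τ_n = 1.078266.
Rearranging for μ₀: μ₀ = (μ_n·τ_n − τ_data·x̄)/τ₀ = (7.4047·1.078266 − 0.964630·7.9) / 0.113636 = 0.363659/0.113636 ≈ 3.2.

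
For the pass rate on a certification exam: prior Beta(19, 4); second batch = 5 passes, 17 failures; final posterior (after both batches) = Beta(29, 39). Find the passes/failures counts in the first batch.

5 passes and 18 failures

Sequential conjugate updates are equivalent to a single update on the pooled data, so total successes = posterior α − prior α and total failures = posterior β − prior β.
Total across both batches: 29−19=10 passes, 39−4=35 failures.
Subtract the second batch: 10−5=5 passes and 35−17=18 failures.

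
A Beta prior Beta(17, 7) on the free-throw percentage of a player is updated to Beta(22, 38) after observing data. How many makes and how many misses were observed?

Under Beta–binomial conjugacy the posterior parameters are (α+s, β+f).
So s = 22 − 17 = 5 and f = 38 − 7 = 31.

5 makes and 31 misses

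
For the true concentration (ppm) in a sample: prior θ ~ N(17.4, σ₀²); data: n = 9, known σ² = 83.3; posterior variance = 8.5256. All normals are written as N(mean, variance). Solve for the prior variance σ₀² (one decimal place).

Posterior precision equals prior precision plus data precision: 1/σ_n² = 1/σ₀² + n/σ².
So 1/σ₀² = 1/8.5256 − 9/83.3 = 0.117294 − 0.108043 = 0.009251.
Hence σ₀² = 1/0.009251 ≈ 108.1.

σ₀² = 108.1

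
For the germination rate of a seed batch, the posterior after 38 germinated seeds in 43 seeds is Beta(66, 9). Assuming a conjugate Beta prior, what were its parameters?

Under Beta–binomial conjugacy the posterior parameters are (α+s, β+f).
Subtract the data counts: 66−38=28, 9−5=4.

Beta(28, 4)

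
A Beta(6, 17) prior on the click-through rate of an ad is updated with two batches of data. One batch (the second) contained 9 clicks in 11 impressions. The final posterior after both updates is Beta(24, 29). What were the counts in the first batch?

9 clicks and 10 non-clicks

Sequential conjugate updates are equivalent to a single update on the pooled data, so total successes = posterior α − prior α and total failures = posterior β − prior β.
Total across both batches: 24−6=18 clicks, 29−17=12 non-clicks.
Subtract the second batch: 18−9=9 clicks and 12−2=10 non-clicks.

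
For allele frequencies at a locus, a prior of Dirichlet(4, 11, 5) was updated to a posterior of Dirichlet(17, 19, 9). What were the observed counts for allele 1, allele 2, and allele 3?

For a Dirichlet(α) prior with multinomial counts c, the posterior is Dirichlet(α + c) componentwise.
Counts are posterior − prior componentwise: 17−4=13, 19−11=8, 9−5=4.

counts (13, 8, 4)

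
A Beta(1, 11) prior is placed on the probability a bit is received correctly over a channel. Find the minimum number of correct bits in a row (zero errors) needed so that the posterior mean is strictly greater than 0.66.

After k correct bits and 0 errors the posterior is Beta(1+k, 11), with mean (1+k)/(1+11+k).
Set (1+k)/(12+k) > 0.66 and solve: k > (0.66·12 − 1)/(1 − 0.66) = 20.353.
The smallest integer exceeding 20.353 is 21.

k = 21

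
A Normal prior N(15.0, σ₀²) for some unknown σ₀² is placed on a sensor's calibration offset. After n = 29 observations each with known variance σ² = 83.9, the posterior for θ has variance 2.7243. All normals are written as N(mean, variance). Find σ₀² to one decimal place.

For the Normal–Normal model with known σ², precisions add: τ_n = τ₀ + n/σ².
So 1/σ₀² = 1/2.7243 − 29/83.9 = 0.367067 − 0.345650 = 0.021417.
Hence σ₀² = 1/0.021417 ≈ 46.7.

σ₀² = 46.7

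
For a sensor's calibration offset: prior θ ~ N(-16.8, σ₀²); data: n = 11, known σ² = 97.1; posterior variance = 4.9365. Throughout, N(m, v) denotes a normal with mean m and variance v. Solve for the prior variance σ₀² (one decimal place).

For the Normal–Normal model with known σ², precisions add: τ_n = τ₀ + n/σ².
So 1/σ₀² = 1/4.9365 − 11/97.1 = 0.202573 − 0.113285 = 0.089288.
Hence σ₀² = 1/0.089288 ≈ 11.2.

σ₀² = 11.2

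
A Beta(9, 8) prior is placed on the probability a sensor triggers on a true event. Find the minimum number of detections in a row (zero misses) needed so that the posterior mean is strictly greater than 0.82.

After k detections and 0 misses the posterior is Beta(9+k, 8), with mean (9+k)/(9+8+k).
Set (9+k)/(17+k) > 0.82 and solve: k > (0.82·17 − 9)/(1 − 0.82) = 27.444.
The smallest integer exceeding 27.444 is 28, and checking k=28: (37)/(45) = 0.8222 > 0.82.

k = 28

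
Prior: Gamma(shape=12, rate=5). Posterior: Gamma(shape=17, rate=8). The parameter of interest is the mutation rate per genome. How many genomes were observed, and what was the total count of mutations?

A Gamma(α, β) prior (rate parametrization) on a Poisson rate with n observations summing to S gives posterior Gamma(α+S, β+n).
Matching: Σxᵢ = 17 − 12 = 5 and n = 8 − 5 = 3.

n = 3 genomes with total 5 mutations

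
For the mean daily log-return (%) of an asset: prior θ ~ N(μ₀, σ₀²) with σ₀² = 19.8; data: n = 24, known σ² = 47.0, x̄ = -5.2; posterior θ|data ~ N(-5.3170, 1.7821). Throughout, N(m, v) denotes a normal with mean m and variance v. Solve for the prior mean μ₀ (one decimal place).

The posterior mean is a precision-weighted average: μ_n = (τ₀μ₀ + τ_data·x̄)/(τ₀+τ_data), with τ₀=1/σ₀² and τ_data=n/σ².
Here τ₀ = 1/19.8 = 0.050505 and τ_data = 24/47.0 = 0.510638, so τ_n = 0.561143.
Rearranging for μ₀: μ₀ = (μ_n·τ_n − τ_data·x̄)/τ₀ = (-5.3170·0.561143 − 0.510638·-5.2) / 0.050505 = -0.328280/0.050505 ≈ -6.5.

μ₀ = -6.5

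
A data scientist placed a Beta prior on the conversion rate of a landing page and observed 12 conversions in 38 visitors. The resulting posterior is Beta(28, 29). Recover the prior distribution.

Beta(16, 3)

A Beta(a, b) prior with s successes and f failures in binomial data gives a Beta(a+s, b+f) posterior.
So a = 28 − 12 = 16 and b = 29 − 26 = 3.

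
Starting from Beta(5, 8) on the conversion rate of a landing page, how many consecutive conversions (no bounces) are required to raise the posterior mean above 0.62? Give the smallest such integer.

k = 9

After k conversions and 0 bounces the posterior is Beta(5+k, 8), with mean (5+k)/(5+8+k).
Set (5+k)/(13+k) > 0.62 and solve: k > (0.62·13 − 5)/(1 − 0.62) = 8.053.
The smallest integer exceeding 8.053 is 9, and checking k=9: (14)/(22) = 0.6364 > 0.62.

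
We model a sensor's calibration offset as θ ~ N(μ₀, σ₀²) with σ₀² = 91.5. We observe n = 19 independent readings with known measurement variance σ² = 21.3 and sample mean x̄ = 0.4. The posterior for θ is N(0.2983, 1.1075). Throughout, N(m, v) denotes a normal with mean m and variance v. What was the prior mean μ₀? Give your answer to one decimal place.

μ₀ = -8.0

With known observation variance, the Normal–Normal posterior has precision τ_n = τ₀ + n/σ² and mean μ_n = (τ₀μ₀ + (n/σ²)x̄)/τ_n.
Here τ₀ = 1/91.5 = 0.010929 and τ_data = 19/21.3 = 0.892019, so τ_n = 0.902948.
Rearranging for μ₀: μ₀ = (μ_n·τ_n − τ_data·x̄)/τ₀ = (0.2983·0.902948 − 0.892019·0.4) / 0.010929 = -0.087458/0.010929 ≈ -8.0.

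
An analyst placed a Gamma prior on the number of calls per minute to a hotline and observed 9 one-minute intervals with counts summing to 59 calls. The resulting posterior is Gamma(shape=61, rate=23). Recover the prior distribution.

Gamma(shape=2, rate=14)

Gamma–Poisson conjugacy: posterior shape = α + Σxᵢ, posterior rate = β + n.
So α = 61 − 59 = 2 and β = 23 − 9 = 14.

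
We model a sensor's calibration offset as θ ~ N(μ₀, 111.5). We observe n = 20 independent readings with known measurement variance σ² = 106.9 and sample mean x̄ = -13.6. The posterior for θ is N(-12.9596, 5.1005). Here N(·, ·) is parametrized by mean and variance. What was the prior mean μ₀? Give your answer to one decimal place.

μ₀ = 0.4

With known observation variance, the Normal–Normal posterior has precision τ_n = τ₀ + n/σ² and mean μ_n = (τ₀μ₀ + (n/σ²)x̄)/τ_n.
Here τ₀ = 1/111.5 = 0.008969 and τ_data = 20/106.9 = 0.187091, so τ_n = 0.196060.
Rearranging for μ₀: μ₀ = (μ_n·τ_n − τ_data·x̄)/τ₀ = (-12.9596·0.196060 − 0.187091·-13.6) / 0.008969 = 0.003578/0.008969 ≈ 0.4.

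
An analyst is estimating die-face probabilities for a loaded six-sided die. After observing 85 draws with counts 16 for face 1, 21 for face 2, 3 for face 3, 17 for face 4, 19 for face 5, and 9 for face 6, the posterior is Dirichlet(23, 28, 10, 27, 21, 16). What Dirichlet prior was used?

For a Dirichlet(α) prior with multinomial counts c, the posterior is Dirichlet(α + c) componentwise.
Subtract each count from the matching posterior parameter: 23−16=7, 28−21=7, 10−3=7, 27−17=10, 21−19=2, 16−9=7.

Dirichlet(7, 7, 7, 10, 2, 7)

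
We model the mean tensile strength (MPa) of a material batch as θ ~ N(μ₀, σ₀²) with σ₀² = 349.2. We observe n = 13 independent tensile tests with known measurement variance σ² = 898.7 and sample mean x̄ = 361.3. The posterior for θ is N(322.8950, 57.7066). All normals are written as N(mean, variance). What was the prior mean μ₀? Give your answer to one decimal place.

μ₀ = 128.9

With known observation variance, the Normal–Normal posterior has precision τ_n = τ₀ + n/σ² and mean μ_n = (τ₀μ₀ + (n/σ²)x̄)/τ_n.
Here τ₀ = 1/349.2 = 0.002864 and τ_data = 13/898.7 = 0.014465, so τ_n = 0.017329.
Rearranging for μ₀: μ₀ = (μ_n·τ_n − τ_data·x̄)/τ₀ = (322.8950·0.017329 − 0.014465·361.3) / 0.002864 = 0.369243/0.002864 ≈ 128.9.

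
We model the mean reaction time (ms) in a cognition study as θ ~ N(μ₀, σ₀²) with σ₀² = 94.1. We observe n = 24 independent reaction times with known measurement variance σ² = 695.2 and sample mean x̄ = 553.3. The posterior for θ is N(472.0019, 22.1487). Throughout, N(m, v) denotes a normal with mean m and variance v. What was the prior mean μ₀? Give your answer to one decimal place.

μ₀ = 207.9

The posterior mean is a precision-weighted average: μ_n = (τ₀μ₀ + τ_data·x̄)/(τ₀+τ_data), with τ₀=1/σ₀² and τ_data=n/σ².
Here τ₀ = 1/94.1 = 0.010627 and τ_data = 24/695.2 = 0.034522, so τ_n = 0.045149.
Rearranging for μ₀: μ₀ = (μ_n·τ_n − τ_data·x̄)/τ₀ = (472.0019·0.045149 − 0.034522·553.3) / 0.010627 = 2.209391/0.010627 ≈ 207.9.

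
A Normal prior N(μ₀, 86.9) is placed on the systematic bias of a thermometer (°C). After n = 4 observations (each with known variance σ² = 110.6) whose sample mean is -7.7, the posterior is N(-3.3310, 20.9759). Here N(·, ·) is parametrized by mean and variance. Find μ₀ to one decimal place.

With known observation variance, the Normal–Normal posterior has precision τ_n = τ₀ + n/σ² and mean μ_n = (τ₀μ₀ + (n/σ²)x̄)/τ_n.
Here τ₀ = 1/86.9 = 0.011507 and τ_data = 4/110.6 = 0.036166, so τ_n = 0.047673.
Rearranging for μ₀: μ₀ = (μ_n·τ_n − τ_data·x̄)/τ₀ = (-3.3310·0.047673 − 0.036166·-7.7) / 0.011507 = 0.119679/0.011507 ≈ 10.4.

μ₀ = 10.4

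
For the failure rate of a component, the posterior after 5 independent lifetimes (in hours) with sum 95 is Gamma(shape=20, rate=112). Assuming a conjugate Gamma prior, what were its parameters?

Gamma(shape=15, rate=17)

For an exponential likelihood with a Gamma(α, β) prior on the rate, n observations with total T give posterior Gamma(α+n, β+T).
So α = 20 − 5 = 15 and β = 112 − 95 = 17.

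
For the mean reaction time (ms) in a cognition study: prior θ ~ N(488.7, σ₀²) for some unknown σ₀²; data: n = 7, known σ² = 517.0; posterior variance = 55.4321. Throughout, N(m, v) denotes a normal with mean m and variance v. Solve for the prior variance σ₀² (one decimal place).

For the Normal–Normal model with known σ², precisions add: τ_n = τ₀ + n/σ².
So 1/σ₀² = 1/55.4321 − 7/517.0 = 0.018040 − 0.013540 = 0.004500.
Hence σ₀² = 1/0.004500 ≈ 222.2.

σ₀² = 222.2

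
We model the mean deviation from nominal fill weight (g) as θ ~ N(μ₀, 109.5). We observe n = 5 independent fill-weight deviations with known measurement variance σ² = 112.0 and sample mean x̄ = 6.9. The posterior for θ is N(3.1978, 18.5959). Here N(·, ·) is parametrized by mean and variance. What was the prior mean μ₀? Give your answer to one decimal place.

With known observation variance, the Normal–Normal posterior has precision τ_n = τ₀ + n/σ² and mean μ_n = (τ₀μ₀ + (n/σ²)x̄)/τ_n.
Here τ₀ = 1/109.5 = 0.009132 and τ_data = 5/112.0 = 0.044643, so τ_n = 0.053775.
Rearranging for μ₀: μ₀ = (μ_n·τ_n − τ_data·x̄)/τ₀ = (3.1978·0.053775 − 0.044643·6.9) / 0.009132 = -0.136075/0.009132 ≈ -14.9.

μ₀ = -14.9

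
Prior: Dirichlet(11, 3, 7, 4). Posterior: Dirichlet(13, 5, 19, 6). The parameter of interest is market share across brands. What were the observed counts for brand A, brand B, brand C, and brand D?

For a Dirichlet(α) prior with multinomial counts c, the posterior is Dirichlet(α + c) componentwise.
Counts are posterior − prior componentwise: 13−11=2, 5−3=2, 19−7=12, 6−4=2.

counts (2, 2, 12, 2)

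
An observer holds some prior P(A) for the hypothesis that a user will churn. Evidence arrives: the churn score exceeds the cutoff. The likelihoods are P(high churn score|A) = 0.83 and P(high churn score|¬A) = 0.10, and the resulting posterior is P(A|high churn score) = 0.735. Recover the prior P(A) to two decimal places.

In odds form, posterior odds = prior odds × likelihood ratio, so prior odds = posterior odds ÷ LR.
Posterior odds = 0.735/(1−0.735) = 2.7736. LR = 0.83/0.10 = 8.3000.
Prior odds = 2.7736/8.3000 = 0.3342, so P(A) = 0.3342/(1+0.3342) ≈ 0.25.

P(A) = 0.25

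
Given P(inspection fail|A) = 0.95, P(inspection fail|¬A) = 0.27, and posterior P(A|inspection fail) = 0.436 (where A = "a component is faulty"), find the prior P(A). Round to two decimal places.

P(A) = 0.18

In odds form, posterior odds = prior odds × likelihood ratio, so prior odds = posterior odds ÷ LR.
Posterior odds = 0.436/(1−0.436) = 0.7730. LR = 0.95/0.27 = 3.5185.
Prior odds = 0.7730/3.5185 = 0.2197, so P(A) = 0.2197/(1+0.2197) ≈ 0.18.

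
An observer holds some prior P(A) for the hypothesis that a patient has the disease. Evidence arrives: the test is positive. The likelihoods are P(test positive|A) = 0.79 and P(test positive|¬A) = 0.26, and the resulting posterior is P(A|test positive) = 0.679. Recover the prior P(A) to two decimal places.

P(A) = 0.41

In odds form, posterior odds = prior odds × likelihood ratio, so prior odds = posterior odds ÷ LR.
Posterior odds = 0.679/(1−0.679) = 2.1153. LR = 0.79/0.26 = 3.0385.
Prior odds = 2.1153/3.0385 = 0.6962, so P(A) = 0.6962/(1+0.6962) ≈ 0.41.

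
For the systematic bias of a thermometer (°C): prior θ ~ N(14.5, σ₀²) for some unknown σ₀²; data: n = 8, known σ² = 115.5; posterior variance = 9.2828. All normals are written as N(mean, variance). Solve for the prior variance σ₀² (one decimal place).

σ₀² = 26.0

Posterior precision equals prior precision plus data precision: 1/σ_n² = 1/σ₀² + n/σ².
So 1/σ₀² = 1/9.2828 − 8/115.5 = 0.107726 − 0.069264 = 0.038462.
Hence σ₀² = 1/0.038462 ≈ 26.0.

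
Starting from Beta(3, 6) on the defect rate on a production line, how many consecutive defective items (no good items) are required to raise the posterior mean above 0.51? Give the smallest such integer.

After k defective items and 0 good items the posterior is Beta(3+k, 6), with mean (3+k)/(3+6+k).
Set (3+k)/(9+k) > 0.51 and solve: k > (0.51·9 − 3)/(1 − 0.51) = 3.245.
The smallest integer exceeding 3.245 is 4, and checking k=4: (7)/(13) = 0.5385 > 0.51.

k = 4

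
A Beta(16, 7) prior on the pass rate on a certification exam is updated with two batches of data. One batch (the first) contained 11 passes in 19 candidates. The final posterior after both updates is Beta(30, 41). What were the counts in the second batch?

Sequential conjugate updates are equivalent to a single update on the pooled data, so total successes = posterior α − prior α and total failures = posterior β − prior β.
Total across both batches: 30−16=14 passes, 41−7=34 failures.
Subtract the first batch: 14−11=3 passes and 34−8=26 failures.

3 passes and 26 failures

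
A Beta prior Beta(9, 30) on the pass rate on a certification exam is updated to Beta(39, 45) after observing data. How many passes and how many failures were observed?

30 passes and 15 failures

A Beta(a, b) prior with s successes and f failures in binomial data gives a Beta(a+s, b+f) posterior.
Match parameters: s=39−9=30, f=45−30=15.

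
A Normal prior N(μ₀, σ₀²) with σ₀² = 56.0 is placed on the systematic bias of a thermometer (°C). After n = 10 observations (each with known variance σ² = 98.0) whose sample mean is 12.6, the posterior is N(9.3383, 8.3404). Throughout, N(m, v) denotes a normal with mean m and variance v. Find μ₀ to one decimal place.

μ₀ = -9.3

With known observation variance, the Normal–Normal posterior has precision τ_n = τ₀ + n/σ² and mean μ_n = (τ₀μ₀ + (n/σ²)x̄)/τ_n.
Here τ₀ = 1/56.0 = 0.017857 and τ_data = 10/98.0 = 0.102041, so τ_n = 0.119898.
Rearranging for μ₀: μ₀ = (μ_n·τ_n − τ_data·x̄)/τ₀ = (9.3383·0.119898 − 0.102041·12.6) / 0.017857 = -0.166073/0.017857 ≈ -9.3.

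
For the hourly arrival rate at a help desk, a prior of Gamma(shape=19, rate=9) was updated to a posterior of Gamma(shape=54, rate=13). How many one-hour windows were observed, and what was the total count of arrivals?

n = 4 one-hour windows with total 35 arrivals

A Gamma(α, β) prior (rate parametrization) on a Poisson rate with n observations summing to S gives posterior Gamma(α+S, β+n).
Matching: Σxᵢ = 54 − 19 = 35 and n = 13 − 9 = 4.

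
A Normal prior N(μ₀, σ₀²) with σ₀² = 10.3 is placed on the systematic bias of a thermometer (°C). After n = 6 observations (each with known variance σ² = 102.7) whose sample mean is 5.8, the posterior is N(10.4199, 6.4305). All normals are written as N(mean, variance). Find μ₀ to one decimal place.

With known observation variance, the Normal–Normal posterior has precision τ_n = τ₀ + n/σ² and mean μ_n = (τ₀μ₀ + (n/σ²)x̄)/τ_n.
Here τ₀ = 1/10.3 = 0.097087 and τ_data = 6/102.7 = 0.058423, so τ_n = 0.155510.
Rearranging for μ₀: μ₀ = (μ_n·τ_n − τ_data·x̄)/τ₀ = (10.4199·0.155510 − 0.058423·5.8) / 0.097087 = 1.281545/0.097087 ≈ 13.2.

μ₀ = 13.2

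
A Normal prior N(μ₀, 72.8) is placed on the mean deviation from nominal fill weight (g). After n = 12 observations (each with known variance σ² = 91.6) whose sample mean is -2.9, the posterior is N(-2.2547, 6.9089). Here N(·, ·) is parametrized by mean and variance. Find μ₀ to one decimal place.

The posterior mean is a precision-weighted average: μ_n = (τ₀μ₀ + τ_data·x̄)/(τ₀+τ_data), with τ₀=1/σ₀² and τ_data=n/σ².
Here τ₀ = 1/72.8 = 0.013736 and τ_data = 12/91.6 = 0.131004, so τ_n = 0.144740.
Rearranging for μ₀: μ₀ = (μ_n·τ_n − τ_data·x̄)/τ₀ = (-2.2547·0.144740 − 0.131004·-2.9) / 0.013736 = 0.053566/0.013736 ≈ 3.9.

μ₀ = 3.9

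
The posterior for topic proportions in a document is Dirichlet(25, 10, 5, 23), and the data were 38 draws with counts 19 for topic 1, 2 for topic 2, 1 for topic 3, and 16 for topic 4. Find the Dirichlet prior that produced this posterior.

For a Dirichlet(α) prior with multinomial counts c, the posterior is Dirichlet(α + c) componentwise.
Subtract each count from the matching posterior parameter: 25−19=6, 10−2=8, 5−1=4, 23−16=7.

Dirichlet(6, 8, 4, 7)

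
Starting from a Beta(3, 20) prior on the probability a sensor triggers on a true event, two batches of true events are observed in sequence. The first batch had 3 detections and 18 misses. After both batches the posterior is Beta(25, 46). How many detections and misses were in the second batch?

Because Beta–binomial updating is additive in the counts, the combined data contributed (α_post−α_prior, β_post−β_prior) successes and failures.
Total across both batches: 25−3=22 detections, 46−20=26 misses.
Subtract the first batch: 22−3=19 detections and 26−18=8 misses.

19 detections and 8 misses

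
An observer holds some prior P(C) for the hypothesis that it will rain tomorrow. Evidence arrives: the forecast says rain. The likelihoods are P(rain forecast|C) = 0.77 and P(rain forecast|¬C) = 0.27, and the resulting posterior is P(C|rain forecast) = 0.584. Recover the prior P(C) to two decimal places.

P(C) = 0.33

Bayes' rule in odds form gives O(C|E) = O(C)·[P(E|C)/P(E|¬C)], hence O(C) = O(C|E)/LR.
Posterior odds = 0.584/(1−0.584) = 1.4038. LR = 0.77/0.27 = 2.8519.
Prior odds = 1.4038/2.8519 = 0.4922, so P(C) = 0.4922/(1+0.4922) ≈ 0.33.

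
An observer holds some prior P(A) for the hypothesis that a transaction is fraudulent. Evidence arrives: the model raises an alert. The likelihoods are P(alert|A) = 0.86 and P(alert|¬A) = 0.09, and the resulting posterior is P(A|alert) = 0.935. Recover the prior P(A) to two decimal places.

Bayes' rule in odds form gives O(A|E) = O(A)·[P(E|A)/P(E|¬A)], hence O(A) = O(A|E)/LR.
Posterior odds = 0.935/(1−0.935) = 14.3846. LR = 0.86/0.09 = 9.5556.
Prior odds = 14.3846/9.5556 = 1.5054, so P(A) = 1.5054/(1+1.5054) ≈ 0.60.

P(A) = 0.60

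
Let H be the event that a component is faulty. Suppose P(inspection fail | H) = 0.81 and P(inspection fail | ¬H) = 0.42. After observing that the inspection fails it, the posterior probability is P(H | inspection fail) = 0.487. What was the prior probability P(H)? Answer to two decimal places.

Bayes' rule in odds form gives O(H|E) = O(H)·[P(E|H)/P(E|¬H)], hence O(H) = O(H|E)/LR.
Posterior odds = 0.487/(1−0.487) = 0.9493. LR = 0.81/0.42 = 1.9286.
Prior odds = 0.9493/1.9286 = 0.4922, so P(H) = 0.4922/(1+0.4922) ≈ 0.33.

P(H) = 0.33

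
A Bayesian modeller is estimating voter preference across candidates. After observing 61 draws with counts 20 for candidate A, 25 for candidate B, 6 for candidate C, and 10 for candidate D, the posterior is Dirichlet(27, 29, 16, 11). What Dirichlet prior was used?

For a Dirichlet(α) prior with multinomial counts c, the posterior is Dirichlet(α + c) componentwise.
Subtract each count from the matching posterior parameter: 27−20=7, 29−25=4, 16−6=10, 11−10=1.

Dirichlet(7, 4, 10, 1)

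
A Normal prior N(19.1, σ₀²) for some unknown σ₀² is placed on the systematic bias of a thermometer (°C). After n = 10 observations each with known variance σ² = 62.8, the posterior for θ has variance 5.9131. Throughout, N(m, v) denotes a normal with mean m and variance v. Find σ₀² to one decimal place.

σ₀² = 101.2

Posterior precision equals prior precision plus data precision: 1/σ_n² = 1/σ₀² + n/σ².
So 1/σ₀² = 1/5.9131 − 10/62.8 = 0.169116 − 0.159236 = 0.009880.
Hence σ₀² = 1/0.009880 ≈ 101.2.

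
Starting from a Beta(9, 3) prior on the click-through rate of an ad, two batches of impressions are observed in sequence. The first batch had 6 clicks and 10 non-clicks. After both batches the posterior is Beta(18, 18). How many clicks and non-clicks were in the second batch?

Sequential conjugate updates are equivalent to a single update on the pooled data, so total successes = posterior α − prior α and total failures = posterior β − prior β.
Total across both batches: 18−9=9 clicks, 18−3=15 non-clicks.
Subtract the first batch: 9−6=3 clicks and 15−10=5 non-clicks.

3 clicks and 5 non-clicks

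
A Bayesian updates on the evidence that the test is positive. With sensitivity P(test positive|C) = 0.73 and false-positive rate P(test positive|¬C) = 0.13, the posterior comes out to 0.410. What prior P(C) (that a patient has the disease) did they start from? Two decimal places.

P(C) = 0.11

Bayes' rule in odds form gives O(C|E) = O(C)·[P(E|C)/P(E|¬C)], hence O(C) = O(C|E)/LR.
Posterior odds = 0.410/(1−0.410) = 0.6949. LR = 0.73/0.13 = 5.6154.
Prior odds = 0.6949/5.6154 = 0.1237, so P(C) = 0.1237/(1+0.1237) ≈ 0.11.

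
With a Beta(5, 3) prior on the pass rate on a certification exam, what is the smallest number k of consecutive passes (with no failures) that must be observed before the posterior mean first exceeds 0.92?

k = 30

After k passes and 0 failures the posterior is Beta(5+k, 3), with mean (5+k)/(5+3+k).
Set (5+k)/(8+k) > 0.92 and solve: k > (0.92·8 − 5)/(1 − 0.92) = 29.500.
The smallest integer exceeding 29.500 is 30, and checking k=30: (35)/(38) = 0.9211 > 0.92.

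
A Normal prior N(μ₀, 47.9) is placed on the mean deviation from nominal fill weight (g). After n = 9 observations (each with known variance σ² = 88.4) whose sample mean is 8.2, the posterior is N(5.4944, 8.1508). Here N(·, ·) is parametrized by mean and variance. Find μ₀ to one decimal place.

The posterior mean is a precision-weighted average: μ_n = (τ₀μ₀ + τ_data·x̄)/(τ₀+τ_data), with τ₀=1/σ₀² and τ_data=n/σ².
Here τ₀ = 1/47.9 = 0.020877 and τ_data = 9/88.4 = 0.101810, so τ_n = 0.122687.
Rearranging for μ₀: μ₀ = (μ_n·τ_n − τ_data·x̄)/τ₀ = (5.4944·0.122687 − 0.101810·8.2) / 0.020877 = -0.160751/0.020877 ≈ -7.7.

μ₀ = -7.7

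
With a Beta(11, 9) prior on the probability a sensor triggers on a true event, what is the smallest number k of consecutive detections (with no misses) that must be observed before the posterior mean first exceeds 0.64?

k = 6

After k detections and 0 misses the posterior is Beta(11+k, 9), with mean (11+k)/(11+9+k).
Set (11+k)/(20+k) > 0.64 and solve: k > (0.64·20 − 11)/(1 − 0.64) = 5.000.
The smallest integer exceeding 5.000 is 6, and checking k=6: (17)/(26) = 0.6538 > 0.64.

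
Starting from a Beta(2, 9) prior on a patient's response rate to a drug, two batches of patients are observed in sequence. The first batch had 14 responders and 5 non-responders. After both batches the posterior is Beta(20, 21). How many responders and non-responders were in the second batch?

Because Beta–binomial updating is additive in the counts, the combined data contributed (α_post−α_prior, β_post−β_prior) successes and failures.
Total across both batches: 20−2=18 responders, 21−9=12 non-responders.
Subtract the first batch: 18−14=4 responders and 12−5=7 non-responders.

4 responders and 7 non-responders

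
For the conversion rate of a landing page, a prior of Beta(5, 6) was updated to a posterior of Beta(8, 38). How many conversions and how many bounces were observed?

A Beta(α, β) prior with s successes and f failures in binomial data gives a Beta(α+s, β+f) posterior.
So s = 8 − 5 = 3 and f = 38 − 6 = 32.

3 conversions and 32 bounces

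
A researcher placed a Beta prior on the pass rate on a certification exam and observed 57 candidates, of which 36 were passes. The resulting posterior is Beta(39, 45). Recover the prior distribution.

Beta(3, 24)

Beta is conjugate to the binomial likelihood: posterior = Beta(α+s, β+f).
Subtract the data counts: 39−36=3, 45−21=24.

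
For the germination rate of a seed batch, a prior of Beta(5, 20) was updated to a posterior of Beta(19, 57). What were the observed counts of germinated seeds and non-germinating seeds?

Under Beta–binomial conjugacy the posterior parameters are (α+s, β+f).
So s = 19 − 5 = 14 and f = 57 − 20 = 37.

14 germinated seeds and 37 non-germinating seeds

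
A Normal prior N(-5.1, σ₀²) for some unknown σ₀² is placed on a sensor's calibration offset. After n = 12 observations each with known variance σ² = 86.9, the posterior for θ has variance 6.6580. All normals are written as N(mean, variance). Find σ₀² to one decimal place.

For the Normal–Normal model with known σ², precisions add: τ_n = τ₀ + n/σ².
So 1/σ₀² = 1/6.6580 − 12/86.9 = 0.150195 − 0.138090 = 0.012105.
Hence σ₀² = 1/0.012105 ≈ 82.6.

σ₀² = 82.6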